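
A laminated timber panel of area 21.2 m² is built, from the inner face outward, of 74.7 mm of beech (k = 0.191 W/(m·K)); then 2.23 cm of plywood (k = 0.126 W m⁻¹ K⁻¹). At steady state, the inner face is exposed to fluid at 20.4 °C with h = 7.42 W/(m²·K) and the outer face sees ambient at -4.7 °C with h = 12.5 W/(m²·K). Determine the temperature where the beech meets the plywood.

T = 3.54 °C

Series thermal resistances, inner to outer:
  R_conv,in = 1/(hA) = 1/(7.42·21.2) = 0.006357 K/W
  R_beech = L/(kA) = 0.0747/(0.191·21.2) = 0.01845 K/W
  R_plywood = L/(kA) = 0.0223/(0.126·21.2) = 0.008348 K/W
  R_conv,out = 1/(hA) = 1/(12.5·21.2) = 0.003774 K/W
ΣR = 0.006357 + 0.01845 + 0.008348 + 0.003774 = 0.03693 K/W
Q = ΔT/ΣR = (20.4 °C − -4.7 °C)/0.03693 = 679.7 W
From the inner boundary to the beech/plywood interface, ΣR_partial = 0.02481 K/W.
T_interface = T_in − Q·ΣR_partial = 20.4 °C − (679.7)(0.02481) = 3.54 °C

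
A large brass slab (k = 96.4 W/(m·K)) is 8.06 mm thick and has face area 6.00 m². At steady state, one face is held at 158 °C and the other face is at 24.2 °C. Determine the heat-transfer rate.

Q = kA·ΔT/L = 96.4 × 6.00 × |158 °C − 24.2 °C| / 0.00806 = 9.60×10^6 W

Q = 9600 kW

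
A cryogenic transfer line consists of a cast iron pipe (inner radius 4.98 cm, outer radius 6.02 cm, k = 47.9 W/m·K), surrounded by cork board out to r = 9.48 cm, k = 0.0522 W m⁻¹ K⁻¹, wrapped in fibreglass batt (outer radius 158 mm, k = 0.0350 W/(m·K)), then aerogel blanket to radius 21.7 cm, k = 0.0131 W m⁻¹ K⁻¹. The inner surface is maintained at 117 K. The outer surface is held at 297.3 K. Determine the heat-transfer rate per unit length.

Q' = 23.8 W/m

Series thermal resistances, inner to outer:
  R'_cast iron = ln(0.0602/0.0498)/(2πk) = 0.1897/(2π·47.9) = 6.302×10^-4 m·K/W
  R'_cork board = ln(0.0948/0.0602)/(2πk) = 0.4541/(2π·0.0522) = 1.385 m·K/W
  R'_fibreglass batt = ln(0.158/0.0948)/(2πk) = 0.5108/(2π·0.0350) = 2.323 m·K/W
  R'_aerogel blanket = ln(0.217/0.158)/(2πk) = 0.3173/(2π·0.0131) = 3.855 m·K/W
ΣR = 6.302×10^-4 + 1.385 + 2.323 + 3.855 = 7.564 m·K/W
Q' = ΔT/ΣR = (117 K − 297.3 K)/7.564 = -23.8 W/m
(Negative Q' ⇒ heat flows inward; heat gain = 23.8 W/m.)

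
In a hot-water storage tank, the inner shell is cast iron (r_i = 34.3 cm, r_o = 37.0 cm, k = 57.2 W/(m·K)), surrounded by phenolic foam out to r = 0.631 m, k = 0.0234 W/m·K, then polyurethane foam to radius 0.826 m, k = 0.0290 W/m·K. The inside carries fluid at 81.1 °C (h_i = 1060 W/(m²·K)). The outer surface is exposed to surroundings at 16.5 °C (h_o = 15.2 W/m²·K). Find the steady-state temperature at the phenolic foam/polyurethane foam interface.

T = 30.3 °C

Series thermal resistances, inner to outer:
  R_conv,in = 1/(4πr²h) = 1/(4π·0.343²·1060) = 6.381×10^-4 K/W
  R_cast iron = (1/0.343 − 1/0.370)/(4πk) = 0.2127/(4π·57.2) = 2.960×10^-4 K/W
  R_phenolic foam = (1/0.370 − 1/0.631)/(4πk) = 1.118/(4π·0.0234) = 3.802 K/W
  R_polyurethane foam = (1/0.631 − 1/0.826)/(4πk) = 0.3741/(4π·0.0290) = 1.027 K/W
  R_conv,out = 1/(4πr²h) = 1/(4π·0.826²·15.2) = 0.007673 K/W
ΣR = 6.381×10^-4 + 2.960×10^-4 + 3.802 + 1.027 + 0.007673 = 4.838 K/W
Q = ΔT/ΣR = (81.1 °C − 16.5 °C)/4.838 = 13.35 W
From the inner boundary to the phenolic foam/polyurethane foam interface, ΣR_partial = 3.803 K/W.
T_interface = T_in − Q·ΣR_partial = 81.1 °C − (13.35)(3.803) = 30.3 °C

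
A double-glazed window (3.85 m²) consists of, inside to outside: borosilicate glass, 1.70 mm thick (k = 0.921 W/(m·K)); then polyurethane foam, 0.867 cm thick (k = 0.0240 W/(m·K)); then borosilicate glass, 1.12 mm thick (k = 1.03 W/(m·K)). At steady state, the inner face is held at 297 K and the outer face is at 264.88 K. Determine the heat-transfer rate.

Treat each layer as a resistance in series:
  R_borosilicate glass = L/(kA) = 0.00170/(0.921·3.85) = 4.794×10^-4 K/W
  R_polyurethane foam = L/(kA) = 0.00867/(0.0240·3.85) = 0.09383 K/W
  R_borosilicate glass = L/(kA) = 0.00112/(1.03·3.85) = 2.824×10^-4 K/W
ΣR = 4.794×10^-4 + 0.09383 + 2.824×10^-4 = 0.09459 K/W
Q = ΔT/ΣR = (297 K − 264.88 K)/0.09459 = 340 W

Q = 340 W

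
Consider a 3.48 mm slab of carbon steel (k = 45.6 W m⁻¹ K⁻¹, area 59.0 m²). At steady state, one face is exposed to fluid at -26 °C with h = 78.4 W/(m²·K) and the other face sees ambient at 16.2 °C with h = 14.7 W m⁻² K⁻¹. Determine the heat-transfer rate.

Q = 30.8 kW

Resistance network (inner→outer):
  R_conv,in = 1/(hA) = 1/(78.4·59.0) = 2.162×10^-4 K/W
  R_carbon steel = L/(kA) = 0.00348/(45.6·59.0) = 1.293×10^-6 K/W
  R_conv,out = 1/(hA) = 1/(14.7·59.0) = 0.001153 K/W
ΣR = 2.162×10^-4 + 1.293×10^-6 + 0.001153 = 0.001370 K/W
Q = ΔT/ΣR = (-26 °C − 16.2 °C)/0.001370 = -30800 W
(Negative Q ⇒ heat flows inward; heat gain = 30800 W.)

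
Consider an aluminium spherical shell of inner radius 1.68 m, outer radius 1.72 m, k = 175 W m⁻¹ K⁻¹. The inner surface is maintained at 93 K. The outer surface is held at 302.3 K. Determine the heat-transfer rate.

Q = 4πk·ΔT/(1/r₁ − 1/r₂) = 4π × 175 × 209.3 / (1/1.68 − 1/1.72) = 3.33×10^7 W

Q = 3.33×10^7 W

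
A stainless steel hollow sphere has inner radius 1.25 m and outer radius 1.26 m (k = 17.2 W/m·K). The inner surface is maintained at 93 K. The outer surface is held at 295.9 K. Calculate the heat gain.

Q = 4πk·ΔT/(1/r₁ − 1/r₂) = 4π × 17.2 × 202.9 / (1/1.25 − 1/1.26) = 6.91×10^6 W

Q = 6.91×10^6 W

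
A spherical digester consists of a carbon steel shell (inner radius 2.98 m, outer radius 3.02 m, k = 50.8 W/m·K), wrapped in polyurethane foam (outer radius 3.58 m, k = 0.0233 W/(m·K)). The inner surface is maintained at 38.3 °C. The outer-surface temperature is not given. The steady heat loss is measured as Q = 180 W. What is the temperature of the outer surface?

T_out = 6.46 °C

Series resistances:
  R_carbon steel = (1/2.98 − 1/3.02)/(4πk) = 0.004445/(4π·50.8) = 6.962×10^-6 K/W
  R_polyurethane foam = (1/3.02 − 1/3.58)/(4πk) = 0.05180/(4π·0.0233) = 0.1769 K/W
ΣR = 0.1769 K/W
ΔT = Q·ΣR = 180 × 0.1769 = 31.84 K
Heat flows outward, so T_out = T_in − ΔT = 38.3 − 31.84 = 6.46 °C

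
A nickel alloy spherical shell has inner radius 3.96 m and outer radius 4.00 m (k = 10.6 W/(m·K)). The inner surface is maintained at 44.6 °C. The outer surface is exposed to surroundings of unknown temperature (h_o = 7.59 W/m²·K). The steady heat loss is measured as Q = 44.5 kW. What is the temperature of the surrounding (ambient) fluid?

Series resistances:
  R_nickel alloy = (1/3.96 − 1/4.00)/(4πk) = 0.002525/(4π·10.6) = 1.896×10^-5 K/W
  R_conv,out = 1/(4πr²h) = 1/(4π·4.00²·7.59) = 6.553×10^-4 K/W
ΣR = 6.742×10^-4 K/W
ΔT = Q·ΣR = 44500 × 6.742×10^-4 = 30.00 K
Heat flows outward, so T_out = T_in − ΔT = 44.6 − 30.00 = 14.6 °C

T_out = 14.6 °C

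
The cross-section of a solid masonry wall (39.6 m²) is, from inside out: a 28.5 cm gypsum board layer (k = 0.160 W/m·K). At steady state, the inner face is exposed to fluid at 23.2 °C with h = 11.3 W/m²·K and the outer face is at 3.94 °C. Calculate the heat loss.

Q = 408 W

Series thermal resistances, inner to outer:
  R_conv,in = 1/(hA) = 1/(11.3·39.6) = 0.002235 K/W
  R_gypsum board = L/(kA) = 0.285/(0.160·39.6) = 0.04498 K/W
ΣR = 0.002235 + 0.04498 = 0.04722 K/W
Q = ΔT/ΣR = (23.2 °C − 3.94 °C)/0.04722 = 408 W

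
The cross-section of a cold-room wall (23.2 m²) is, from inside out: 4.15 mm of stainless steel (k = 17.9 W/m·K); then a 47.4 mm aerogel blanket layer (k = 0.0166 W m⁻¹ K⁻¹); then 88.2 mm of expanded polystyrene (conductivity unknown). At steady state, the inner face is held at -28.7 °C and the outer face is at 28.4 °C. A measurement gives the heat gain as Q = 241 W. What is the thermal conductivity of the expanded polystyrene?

k = 0.0334 W/m·K

ΣR = ΔT/Q = |-28.7 − 28.4|/241 = 0.2369 K/W
Known resistances:
  R_stainless steel = L/(kA) = 0.00415/(17.9·23.2) = 9.993×10^-6 K/W
  R_aerogel blanket = L/(kA) = 0.0474/(0.0166·23.2) = 0.1231 K/W
R_expanded polystyrene = ΣR − ΣR_known = 0.2369 − 0.1231 = 0.1138 K/W
L/(kA) = 0.1138 ⇒ k = 0.0882/(0.1138·23.2) = 0.0334 W/m·K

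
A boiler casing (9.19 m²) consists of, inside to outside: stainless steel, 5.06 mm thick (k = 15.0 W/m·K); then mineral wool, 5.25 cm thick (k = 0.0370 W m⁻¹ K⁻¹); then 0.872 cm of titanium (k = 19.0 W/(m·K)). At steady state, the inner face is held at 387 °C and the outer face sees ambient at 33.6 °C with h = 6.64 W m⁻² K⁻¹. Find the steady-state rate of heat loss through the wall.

Q = 2070 W

Resistance network (inner→outer):
  R_stainless steel = L/(kA) = 0.00506/(15.0·9.19) = 3.671×10^-5 K/W
  R_mineral wool = L/(kA) = 0.0525/(0.0370·9.19) = 0.1544 K/W
  R_titanium = L/(kA) = 0.00872/(19.0·9.19) = 4.994×10^-5 K/W
  R_conv,out = 1/(hA) = 1/(6.64·9.19) = 0.01639 K/W
ΣR = 3.671×10^-5 + 0.1544 + 4.994×10^-5 + 0.01639 = 0.1709 K/W
Q = ΔT/ΣR = (387 °C − 33.6 °C)/0.1709 = 2070 W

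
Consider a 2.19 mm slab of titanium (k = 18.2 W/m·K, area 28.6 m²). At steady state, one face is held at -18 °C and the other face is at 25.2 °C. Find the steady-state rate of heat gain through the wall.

Q = kA·ΔT/L = 18.2 × 28.6 × |-18 °C − 25.2 °C| / 0.00219 = 1.03×10^7 W

Q = 1.03×10^7 W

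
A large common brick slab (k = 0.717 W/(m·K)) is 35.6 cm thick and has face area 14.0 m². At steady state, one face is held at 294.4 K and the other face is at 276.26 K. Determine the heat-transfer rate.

Q = 511 W

Q = kA·ΔT/L = 0.717 × 14.0 × |294.4 K − 276.26 K| / 0.356 = 511 W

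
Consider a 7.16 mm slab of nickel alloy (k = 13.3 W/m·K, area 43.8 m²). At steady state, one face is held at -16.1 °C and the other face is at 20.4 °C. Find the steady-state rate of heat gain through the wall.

Q = kA·ΔT/L = 13.3 × 43.8 × |-16.1 °C − 20.4 °C| / 0.00716 = 2.97×10^6 W

Q = 2.97×10^6 W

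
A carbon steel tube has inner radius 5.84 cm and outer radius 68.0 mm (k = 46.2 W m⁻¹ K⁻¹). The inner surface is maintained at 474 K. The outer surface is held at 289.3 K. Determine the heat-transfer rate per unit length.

Q' = 2πk·ΔT/ln(r₂/r₁) = 2π × 46.2 × 184.7 / ln(0.0680/0.0584) = 3.52×10^5 W/m

Q' = 3.52×10^5 W/m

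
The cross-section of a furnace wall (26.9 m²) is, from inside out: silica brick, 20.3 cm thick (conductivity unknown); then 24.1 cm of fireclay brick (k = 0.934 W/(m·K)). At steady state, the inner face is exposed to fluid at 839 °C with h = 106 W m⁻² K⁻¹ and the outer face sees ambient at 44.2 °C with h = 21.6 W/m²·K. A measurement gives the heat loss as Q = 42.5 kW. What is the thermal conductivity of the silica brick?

ΣR = ΔT/Q = |839 − 44.2|/42500 = 0.01870 K/W
Known resistances:
  R_conv,in = 1/(hA) = 1/(106·26.9) = 3.507×10^-4 K/W
  R_fireclay brick = L/(kA) = 0.241/(0.934·26.9) = 0.009592 K/W
  R_conv,out = 1/(hA) = 1/(21.6·26.9) = 0.001721 K/W
R_silica brick = ΣR − ΣR_known = 0.01870 − 0.01166 = 0.007040 K/W
L/(kA) = 0.007040 ⇒ k = 0.203/(0.007040·26.9) = 1.07 W/m·K

k = 1.07 W/m·K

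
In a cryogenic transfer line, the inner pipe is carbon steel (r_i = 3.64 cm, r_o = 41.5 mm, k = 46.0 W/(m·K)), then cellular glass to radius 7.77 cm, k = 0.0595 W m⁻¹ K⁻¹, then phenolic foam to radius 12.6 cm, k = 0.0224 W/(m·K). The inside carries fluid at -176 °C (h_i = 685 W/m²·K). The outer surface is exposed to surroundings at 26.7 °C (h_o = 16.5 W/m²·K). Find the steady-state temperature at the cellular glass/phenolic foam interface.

Treat each layer as a resistance in series:
  R'_conv,in = 1/(2πr h) = 1/(2π·0.0364·685) = 0.006383 m·K/W
  R'_carbon steel = ln(0.0415/0.0364)/(2πk) = 0.1311/(2π·46.0) = 4.537×10^-4 m·K/W
  R'_cellular glass = ln(0.0777/0.0415)/(2πk) = 0.6272/(2π·0.0595) = 1.678 m·K/W
  R'_phenolic foam = ln(0.126/0.0777)/(2πk) = 0.4834/(2π·0.0224) = 3.435 m·K/W
  R'_conv,out = 1/(2πr h) = 1/(2π·0.126·16.5) = 0.07655 m·K/W
ΣR = 0.006383 + 4.537×10^-4 + 1.678 + 3.435 + 0.07655 = 5.196 m·K/W
Q' = ΔT/ΣR = (-176 °C − 26.7 °C)/5.196 = -39.01 W/m
From the inner boundary to the cellular glass/phenolic foam interface, ΣR_partial = 1.685 m·K/W.
T_interface = T_in − Q'·ΣR_partial = -176 °C − (-39.01)(1.685) = -110 °C

T = -110 °C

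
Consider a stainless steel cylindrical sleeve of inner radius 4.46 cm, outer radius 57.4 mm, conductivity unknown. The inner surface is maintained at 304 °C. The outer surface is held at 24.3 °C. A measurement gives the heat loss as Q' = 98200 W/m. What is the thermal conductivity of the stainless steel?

ΣR = ΔT/Q' = |304 − 24.3|/98200 = 0.002848 m·K/W
ln(r₂/r₁)/(2πk) = 0.002848 ⇒ k = 0.2523/(2π·0.002848) = 14.1 W/m·K

k = 14.1 W/m·K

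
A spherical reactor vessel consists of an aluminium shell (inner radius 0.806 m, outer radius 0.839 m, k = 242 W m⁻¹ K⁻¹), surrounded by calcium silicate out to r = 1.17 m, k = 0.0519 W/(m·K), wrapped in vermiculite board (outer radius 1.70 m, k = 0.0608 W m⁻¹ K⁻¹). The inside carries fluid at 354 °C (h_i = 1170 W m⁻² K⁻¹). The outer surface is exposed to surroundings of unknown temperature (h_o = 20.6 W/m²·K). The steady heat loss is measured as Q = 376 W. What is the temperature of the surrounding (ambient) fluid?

T_out = 27.9 °C

Sum the resistances:
  R_conv,in = 1/(4πr²h) = 1/(4π·0.806²·1170) = 1.047×10^-4 K/W
  R_aluminium = (1/0.806 − 1/0.839)/(4πk) = 0.04880/(4π·242) = 1.605×10^-5 K/W
  R_calcium silicate = (1/0.839 − 1/1.17)/(4πk) = 0.3372/(4π·0.0519) = 0.5170 K/W
  R_vermiculite board = (1/1.17 − 1/1.70)/(4πk) = 0.2665/(4π·0.0608) = 0.3488 K/W
  R_conv,out = 1/(4πr²h) = 1/(4π·1.70²·20.6) = 0.001337 K/W
ΣR = 0.8672 K/W
ΔT = Q·ΣR = 376 × 0.8672 = 326.1 K
Heat flows outward, so T_out = T_in − ΔT = 354 − 326.1 = 27.9 °C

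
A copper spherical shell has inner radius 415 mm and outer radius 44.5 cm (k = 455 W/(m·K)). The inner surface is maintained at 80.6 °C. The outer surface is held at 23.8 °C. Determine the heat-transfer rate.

Q = 4πk·ΔT/(1/r₁ − 1/r₂) = 4π × 455 × 56.8 / (1/0.415 − 1/0.445) = 2.00×10^6 W

Q = 2.00×10^6 W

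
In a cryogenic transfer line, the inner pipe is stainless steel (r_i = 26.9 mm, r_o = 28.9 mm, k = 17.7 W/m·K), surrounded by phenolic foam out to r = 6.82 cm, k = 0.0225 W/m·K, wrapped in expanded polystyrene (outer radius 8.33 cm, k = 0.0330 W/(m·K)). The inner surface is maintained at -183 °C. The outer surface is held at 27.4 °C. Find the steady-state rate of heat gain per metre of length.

Treat each layer as a resistance in series:
  R'_stainless steel = ln(0.0289/0.0269)/(2πk) = 0.07172/(2π·17.7) = 6.449×10^-4 m·K/W
  R'_phenolic foam = ln(0.0682/0.0289)/(2πk) = 0.8586/(2π·0.0225) = 6.073 m·K/W
  R'_expanded polystyrene = ln(0.0833/0.0682)/(2πk) = 0.2000/(2π·0.0330) = 0.9646 m·K/W
ΣR = 6.449×10^-4 + 6.073 + 0.9646 = 7.038 m·K/W
Q' = ΔT/ΣR = (-183 °C − 27.4 °C)/7.038 = -29.9 W/m
(Negative Q' ⇒ heat flows inward; heat gain = 29.9 W/m.)

Q' = 29.9 W/m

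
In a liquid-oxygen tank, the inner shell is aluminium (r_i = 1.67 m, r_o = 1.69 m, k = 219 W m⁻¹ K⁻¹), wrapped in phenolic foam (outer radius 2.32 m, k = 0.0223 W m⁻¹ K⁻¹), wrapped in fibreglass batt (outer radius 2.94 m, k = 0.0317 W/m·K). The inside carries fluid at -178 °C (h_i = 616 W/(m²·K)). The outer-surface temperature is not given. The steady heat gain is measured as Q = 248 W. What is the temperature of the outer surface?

T_out = 20.8 °C

Sum the resistances:
  R_conv,in = 1/(4πr²h) = 1/(4π·1.67²·616) = 4.632×10^-5 K/W
  R_aluminium = (1/1.67 − 1/1.69)/(4πk) = 0.007086/(4π·219) = 2.575×10^-6 K/W
  R_phenolic foam = (1/1.69 − 1/2.32)/(4πk) = 0.1607/(4π·0.0223) = 0.5734 K/W
  R_fibreglass batt = (1/2.32 − 1/2.94)/(4πk) = 0.09090/(4π·0.0317) = 0.2282 K/W
ΣR = 0.8016 K/W
ΔT = Q·ΣR = 248 × 0.8016 = 198.8 K
Heat flows inward, so T_out = T_in + ΔT = -178 + 198.8 = 20.8 °C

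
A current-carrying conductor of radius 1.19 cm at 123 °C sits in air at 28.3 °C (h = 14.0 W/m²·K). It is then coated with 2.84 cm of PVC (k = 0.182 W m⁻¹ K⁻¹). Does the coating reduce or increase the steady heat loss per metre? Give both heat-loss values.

reduces: 99.1 → 70.2 W/m

Critical radius for a cylinder: r_cr = k/h = 0.0130 m = 1.30 cm.
Outer radius after coating: r₂ = 0.0119 + 0.0284 = 0.0403 m.
r₁ < r_cr < r₂: heat loss rises to a maximum at r_cr then falls. Whether the coating helps depends on whether Q(r₂) has dropped back below Q(r₁).
Bare: R = 1/(2πr₁h) = 0.9553 m·K/W; Q = 94.7/0.9553 = 99.1 W/m.
Coated: R = R_cond + R_conv = 1.349 m·K/W; Q = 94.7/1.349 = 70.2 W/m.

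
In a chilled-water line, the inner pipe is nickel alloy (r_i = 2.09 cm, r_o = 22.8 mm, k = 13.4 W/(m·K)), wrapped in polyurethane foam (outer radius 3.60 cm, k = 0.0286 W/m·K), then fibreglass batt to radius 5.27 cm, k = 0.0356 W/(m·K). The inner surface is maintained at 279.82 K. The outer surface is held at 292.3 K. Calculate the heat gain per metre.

Q' = 2.94 W/m

Series thermal resistances, inner to outer:
  R'_nickel alloy = ln(0.0228/0.0209)/(2πk) = 0.08701/(2π·13.4) = 0.001033 m·K/W
  R'_polyurethane foam = ln(0.0360/0.0228)/(2πk) = 0.4568/(2π·0.0286) = 2.542 m·K/W
  R'_fibreglass batt = ln(0.0527/0.0360)/(2πk) = 0.3811/(2π·0.0356) = 1.704 m·K/W
ΣR = 0.001033 + 2.542 + 1.704 = 4.247 m·K/W
Q' = ΔT/ΣR = (279.82 K − 292.3 K)/4.247 = -2.94 W/m
(Negative Q' ⇒ heat flows inward; heat gain = 2.94 W/m.)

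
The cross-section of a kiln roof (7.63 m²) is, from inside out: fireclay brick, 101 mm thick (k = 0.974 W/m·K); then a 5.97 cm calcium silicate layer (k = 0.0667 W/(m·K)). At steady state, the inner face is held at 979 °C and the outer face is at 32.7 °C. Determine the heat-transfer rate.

Q = 7.23 kW

Resistance network (inner→outer):
  R_fireclay brick = L/(kA) = 0.101/(0.974·7.63) = 0.01359 K/W
  R_calcium silicate = L/(kA) = 0.0597/(0.0667·7.63) = 0.1173 K/W
ΣR = 0.01359 + 0.1173 = 0.1309 K/W
Q = ΔT/ΣR = (979 °C − 32.7 °C)/0.1309 = 7230 W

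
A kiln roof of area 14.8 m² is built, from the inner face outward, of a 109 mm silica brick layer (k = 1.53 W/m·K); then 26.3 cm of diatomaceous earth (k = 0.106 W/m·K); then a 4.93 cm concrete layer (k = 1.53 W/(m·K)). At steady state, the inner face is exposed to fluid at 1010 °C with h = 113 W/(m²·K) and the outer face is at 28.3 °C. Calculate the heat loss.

Treat each layer as a resistance in series:
  R_conv,in = 1/(hA) = 1/(113·14.8) = 5.979×10^-4 K/W
  R_silica brick = L/(kA) = 0.109/(1.53·14.8) = 0.004814 K/W
  R_diatomaceous earth = L/(kA) = 0.263/(0.106·14.8) = 0.1676 K/W
  R_concrete = L/(kA) = 0.0493/(1.53·14.8) = 0.002177 K/W
ΣR = 5.979×10^-4 + 0.004814 + 0.1676 + 0.002177 = 0.1752 K/W
Q = ΔT/ΣR = (1010 °C − 28.3 °C)/0.1752 = 5600 W

Q = 5.60 kW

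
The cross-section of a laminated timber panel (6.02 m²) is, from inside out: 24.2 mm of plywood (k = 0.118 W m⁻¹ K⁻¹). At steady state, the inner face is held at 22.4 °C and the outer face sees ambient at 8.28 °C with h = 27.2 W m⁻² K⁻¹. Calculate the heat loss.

Q = 351 W

Treat each layer as a resistance in series:
  R_plywood = L/(kA) = 0.0242/(0.118·6.02) = 0.03407 K/W
  R_conv,out = 1/(hA) = 1/(27.2·6.02) = 0.006107 K/W
ΣR = 0.03407 + 0.006107 = 0.04018 K/W
Q = ΔT/ΣR = (22.4 °C − 8.28 °C)/0.04018 = 351 W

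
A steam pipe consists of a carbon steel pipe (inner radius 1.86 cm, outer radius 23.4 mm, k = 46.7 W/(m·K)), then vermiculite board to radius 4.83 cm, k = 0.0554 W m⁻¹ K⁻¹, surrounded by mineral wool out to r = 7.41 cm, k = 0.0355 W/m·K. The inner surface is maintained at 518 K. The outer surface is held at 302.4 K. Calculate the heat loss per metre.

Q' = 53.9 W/m

Treat each layer as a resistance in series:
  R'_carbon steel = ln(0.0234/0.0186)/(2πk) = 0.2296/(2π·46.7) = 7.824×10^-4 m·K/W
  R'_vermiculite board = ln(0.0483/0.0234)/(2πk) = 0.7247/(2π·0.0554) = 2.082 m·K/W
  R'_mineral wool = ln(0.0741/0.0483)/(2πk) = 0.4280/(2π·0.0355) = 1.919 m·K/W
ΣR = 7.824×10^-4 + 2.082 + 1.919 = 4.002 m·K/W
Q' = ΔT/ΣR = (518 K − 302.4 K)/4.002 = 53.9 W/m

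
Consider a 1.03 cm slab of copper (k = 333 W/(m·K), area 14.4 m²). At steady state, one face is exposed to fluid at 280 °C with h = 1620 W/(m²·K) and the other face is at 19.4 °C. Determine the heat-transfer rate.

Resistance network (inner→outer):
  R_conv,in = 1/(hA) = 1/(1620·14.4) = 4.287×10^-5 K/W
  R_copper = L/(kA) = 0.0103/(333·14.4) = 2.148×10^-6 K/W
ΣR = 4.287×10^-5 + 2.148×10^-6 = 4.502×10^-5 K/W
Q = ΔT/ΣR = (280 °C − 19.4 °C)/4.502×10^-5 = 5.79×10^6 W

Q = 5790 kW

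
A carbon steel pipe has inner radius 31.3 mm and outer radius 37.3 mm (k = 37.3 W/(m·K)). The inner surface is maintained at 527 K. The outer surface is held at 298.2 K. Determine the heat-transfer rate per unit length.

Q' = 3.06×10^5 W/m

Q' = 2πk·ΔT/ln(r₂/r₁) = 2π × 37.3 × 228.8 / ln(0.0373/0.0313) = 3.06×10^5 W/m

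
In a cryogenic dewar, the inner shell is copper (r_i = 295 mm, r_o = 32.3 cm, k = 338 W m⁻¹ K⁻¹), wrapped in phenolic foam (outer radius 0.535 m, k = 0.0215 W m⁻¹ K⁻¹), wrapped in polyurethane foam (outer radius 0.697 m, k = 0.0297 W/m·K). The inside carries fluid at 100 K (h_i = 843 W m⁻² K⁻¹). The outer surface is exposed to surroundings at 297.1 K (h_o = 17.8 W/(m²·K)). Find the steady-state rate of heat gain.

Resistance network (inner→outer):
  R_conv,in = 1/(4πr²h) = 1/(4π·0.295²·843) = 0.001085 K/W
  R_copper = (1/0.295 − 1/0.323)/(4πk) = 0.2939/(4π·338) = 6.918×10^-5 K/W
  R_phenolic foam = (1/0.323 − 1/0.535)/(4πk) = 1.227/(4π·0.0215) = 4.541 K/W
  R_polyurethane foam = (1/0.535 − 1/0.697)/(4πk) = 0.4344/(4π·0.0297) = 1.164 K/W
  R_conv,out = 1/(4πr²h) = 1/(4π·0.697²·17.8) = 0.009202 K/W
ΣR = 0.001085 + 6.918×10^-5 + 4.541 + 1.164 + 0.009202 = 5.715 K/W
Q = ΔT/ΣR = (100 K − 297.1 K)/5.715 = -34.5 W
(Negative Q ⇒ heat flows inward; heat gain = 34.5 W.)

Q = 34.5 W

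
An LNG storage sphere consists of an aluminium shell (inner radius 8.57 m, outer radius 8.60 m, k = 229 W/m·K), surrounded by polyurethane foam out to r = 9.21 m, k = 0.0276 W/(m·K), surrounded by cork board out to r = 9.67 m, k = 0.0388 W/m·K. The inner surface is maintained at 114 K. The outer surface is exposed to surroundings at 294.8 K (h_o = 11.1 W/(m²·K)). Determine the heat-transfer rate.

Q = 5.50 kW

Series thermal resistances, inner to outer:
  R_aluminium = (1/8.57 − 1/8.60)/(4πk) = 4.070×10^-4/(4π·229) = 1.414×10^-7 K/W
  R_polyurethane foam = (1/8.60 − 1/9.21)/(4πk) = 0.007701/(4π·0.0276) = 0.02221 K/W
  R_cork board = (1/9.21 − 1/9.67)/(4πk) = 0.005165/(4π·0.0388) = 0.01059 K/W
  R_conv,out = 1/(4πr²h) = 1/(4π·9.67²·11.1) = 7.667×10^-5 K/W
ΣR = 1.414×10^-7 + 0.02221 + 0.01059 + 7.667×10^-5 = 0.03288 K/W
Q = ΔT/ΣR = (114 K − 294.8 K)/0.03288 = -5500 W
(Negative Q ⇒ heat flows inward; heat gain = 5500 W.)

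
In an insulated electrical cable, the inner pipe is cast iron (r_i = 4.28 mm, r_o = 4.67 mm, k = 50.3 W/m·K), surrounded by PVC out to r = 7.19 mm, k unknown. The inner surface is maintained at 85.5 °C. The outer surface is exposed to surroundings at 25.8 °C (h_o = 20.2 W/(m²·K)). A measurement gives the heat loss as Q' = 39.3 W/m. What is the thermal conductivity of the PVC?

k = 0.162 W/m·K

ΣR = ΔT/Q' = |85.5 − 25.8|/39.3 = 1.519 m·K/W
Known resistances:
  R'_cast iron = ln(0.00467/0.00428)/(2πk) = 0.08721/(2π·50.3) = 2.759×10^-4 m·K/W
  R'_conv,out = 1/(2πr h) = 1/(2π·0.00719·20.2) = 1.096 m·K/W
R_PVC = ΣR − ΣR_known = 1.519 − 1.096 = 0.4230 m·K/W
ln(r₂/r₁)/(2πk) = 0.4230 ⇒ k = 0.4315/(2π·0.4230) = 0.162 W/m·K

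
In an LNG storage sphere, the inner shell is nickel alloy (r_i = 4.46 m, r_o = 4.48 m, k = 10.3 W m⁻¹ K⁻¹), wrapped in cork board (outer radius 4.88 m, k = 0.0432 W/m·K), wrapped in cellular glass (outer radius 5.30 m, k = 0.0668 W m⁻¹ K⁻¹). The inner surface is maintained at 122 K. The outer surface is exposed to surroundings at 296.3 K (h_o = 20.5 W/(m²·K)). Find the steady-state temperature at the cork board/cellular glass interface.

Series thermal resistances, inner to outer:
  R_nickel alloy = (1/4.46 − 1/4.48)/(4πk) = 0.001001/(4π·10.3) = 7.733×10^-6 K/W
  R_cork board = (1/4.48 − 1/4.88)/(4πk) = 0.01830/(4π·0.0432) = 0.03370 K/W
  R_cellular glass = (1/4.88 − 1/5.30)/(4πk) = 0.01624/(4π·0.0668) = 0.01934 K/W
  R_conv,out = 1/(4πr²h) = 1/(4π·5.30²·20.5) = 1.382×10^-4 K/W
ΣR = 7.733×10^-6 + 0.03370 + 0.01934 + 1.382×10^-4 = 0.05319 K/W
Q = ΔT/ΣR = (122 K − 296.3 K)/0.05319 = -3277 W
From the inner boundary to the cork board/cellular glass interface, ΣR_partial = 0.03371 K/W.
T_interface = T_in − Q·ΣR_partial = 122 K − (-3277)(0.03371) = 232.5 K

T = 232.5 K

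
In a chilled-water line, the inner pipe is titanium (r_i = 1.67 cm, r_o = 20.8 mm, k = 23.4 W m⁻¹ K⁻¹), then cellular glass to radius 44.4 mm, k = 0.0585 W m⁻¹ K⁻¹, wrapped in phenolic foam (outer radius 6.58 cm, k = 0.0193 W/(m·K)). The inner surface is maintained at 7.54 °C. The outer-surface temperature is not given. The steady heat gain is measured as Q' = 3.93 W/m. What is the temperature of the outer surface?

Sum the resistances:
  R'_titanium = ln(0.0208/0.0167)/(2πk) = 0.2195/(2π·23.4) = 0.001493 m·K/W
  R'_cellular glass = ln(0.0444/0.0208)/(2πk) = 0.7583/(2π·0.0585) = 2.063 m·K/W
  R'_phenolic foam = ln(0.0658/0.0444)/(2πk) = 0.3934/(2π·0.0193) = 3.244 m·K/W
ΣR = 5.308 m·K/W
ΔT = Q'·ΣR = 3.93 × 5.308 = 20.86 K
Heat flows inward, so T_out = T_in + ΔT = 7.54 + 20.86 = 28.4 °C

T_out = 28.4 °C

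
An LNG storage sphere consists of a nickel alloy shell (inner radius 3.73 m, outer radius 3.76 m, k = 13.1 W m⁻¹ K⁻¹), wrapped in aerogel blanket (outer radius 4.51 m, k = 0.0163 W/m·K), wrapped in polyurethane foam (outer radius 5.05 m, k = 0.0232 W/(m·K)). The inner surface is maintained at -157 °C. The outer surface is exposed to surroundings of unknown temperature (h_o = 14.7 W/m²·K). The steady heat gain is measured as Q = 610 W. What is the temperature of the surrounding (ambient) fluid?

Series resistances:
  R_nickel alloy = (1/3.73 − 1/3.76)/(4πk) = 0.002139/(4π·13.1) = 1.299×10^-5 K/W
  R_aerogel blanket = (1/3.76 − 1/4.51)/(4πk) = 0.04423/(4π·0.0163) = 0.2159 K/W
  R_polyurethane foam = (1/4.51 − 1/5.05)/(4πk) = 0.02371/(4π·0.0232) = 0.08133 K/W
  R_conv,out = 1/(4πr²h) = 1/(4π·5.05²·14.7) = 2.123×10^-4 K/W
ΣR = 0.2975 K/W
ΔT = Q·ΣR = 610 × 0.2975 = 181.5 K
Heat flows inward, so T_out = T_in + ΔT = -157 + 181.5 = 24.5 °C

T_out = 24.5 °C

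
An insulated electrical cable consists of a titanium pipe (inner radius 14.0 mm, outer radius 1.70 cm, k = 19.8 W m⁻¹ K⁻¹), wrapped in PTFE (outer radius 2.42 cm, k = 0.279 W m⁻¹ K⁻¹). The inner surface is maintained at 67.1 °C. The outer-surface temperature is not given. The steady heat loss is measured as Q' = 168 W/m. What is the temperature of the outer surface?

Sum the resistances:
  R'_titanium = ln(0.0170/0.0140)/(2πk) = 0.1942/(2π·19.8) = 0.001561 m·K/W
  R'_PTFE = ln(0.0242/0.0170)/(2πk) = 0.3531/(2π·0.279) = 0.2014 m·K/W
ΣR = 0.2030 m·K/W
ΔT = Q'·ΣR = 168 × 0.2030 = 34.10 K
Heat flows outward, so T_out = T_in − ΔT = 67.1 − 34.10 = 33.0 °C

T_out = 33.0 °C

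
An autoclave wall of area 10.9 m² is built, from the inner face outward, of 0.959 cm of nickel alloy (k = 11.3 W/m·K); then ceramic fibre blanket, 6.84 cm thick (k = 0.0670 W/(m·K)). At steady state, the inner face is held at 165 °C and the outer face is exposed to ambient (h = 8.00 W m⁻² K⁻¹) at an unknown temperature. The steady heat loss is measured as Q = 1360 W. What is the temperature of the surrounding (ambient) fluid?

Sum the resistances:
  R_nickel alloy = L/(kA) = 0.00959/(11.3·10.9) = 7.786×10^-5 K/W
  R_ceramic fibre blanket = L/(kA) = 0.0684/(0.0670·10.9) = 0.09366 K/W
  R_conv,out = 1/(hA) = 1/(8.00·10.9) = 0.01147 K/W
ΣR = 0.1052 K/W
ΔT = Q·ΣR = 1360 × 0.1052 = 143.1 K
Heat flows outward, so T_out = T_in − ΔT = 165 − 143.1 = 21.9 °C

T_out = 21.9 °C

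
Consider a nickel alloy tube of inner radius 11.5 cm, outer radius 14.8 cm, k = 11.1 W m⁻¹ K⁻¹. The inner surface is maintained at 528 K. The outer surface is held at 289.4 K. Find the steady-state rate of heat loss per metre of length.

Q' = 66.0 kW/m

Q' = 2πk·ΔT/ln(r₂/r₁) = 2π × 11.1 × 238.6 / ln(0.148/0.115) = 66000 W/m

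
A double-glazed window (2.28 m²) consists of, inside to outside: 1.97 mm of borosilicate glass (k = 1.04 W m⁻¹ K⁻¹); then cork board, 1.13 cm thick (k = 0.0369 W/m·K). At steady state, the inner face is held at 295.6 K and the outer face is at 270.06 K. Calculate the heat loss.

Treat each layer as a resistance in series:
  R_borosilicate glass = L/(kA) = 0.00197/(1.04·2.28) = 8.308×10^-4 K/W
  R_cork board = L/(kA) = 0.0113/(0.0369·2.28) = 0.1343 K/W
ΣR = 8.308×10^-4 + 0.1343 = 0.1351 K/W
Q = ΔT/ΣR = (295.6 K − 270.06 K)/0.1351 = 189 W

Q = 189 W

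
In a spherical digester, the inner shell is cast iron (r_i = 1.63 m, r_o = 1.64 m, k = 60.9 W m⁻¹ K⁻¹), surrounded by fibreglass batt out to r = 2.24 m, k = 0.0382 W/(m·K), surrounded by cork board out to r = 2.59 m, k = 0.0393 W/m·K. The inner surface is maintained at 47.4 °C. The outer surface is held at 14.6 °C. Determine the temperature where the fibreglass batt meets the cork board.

Resistance network (inner→outer):
  R_cast iron = (1/1.63 − 1/1.64)/(4πk) = 0.003741/(4π·60.9) = 4.888×10^-6 K/W
  R_fibreglass batt = (1/1.64 − 1/2.24)/(4πk) = 0.1633/(4π·0.0382) = 0.3402 K/W
  R_cork board = (1/2.24 − 1/2.59)/(4πk) = 0.06033/(4π·0.0393) = 0.1222 K/W
ΣR = 4.888×10^-6 + 0.3402 + 0.1222 = 0.4624 K/W
Q = ΔT/ΣR = (47.4 °C − 14.6 °C)/0.4624 = 70.93 W
From the inner boundary to the fibreglass batt/cork board interface, ΣR_partial = 0.3402 K/W.
T_interface = T_in − Q·ΣR_partial = 47.4 °C − (70.93)(0.3402) = 23.3 °C

T = 23.3 °C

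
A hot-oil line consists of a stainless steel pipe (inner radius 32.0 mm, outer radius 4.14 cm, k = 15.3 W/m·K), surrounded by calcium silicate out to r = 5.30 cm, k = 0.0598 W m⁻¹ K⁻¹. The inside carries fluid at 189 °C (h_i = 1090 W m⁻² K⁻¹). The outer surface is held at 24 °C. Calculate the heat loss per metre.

Q' = 248 W/m

Series thermal resistances, inner to outer:
  R'_conv,in = 1/(2πr h) = 1/(2π·0.0320·1090) = 0.004563 m·K/W
  R'_stainless steel = ln(0.0414/0.0320)/(2πk) = 0.2575/(2π·15.3) = 0.002679 m·K/W
  R'_calcium silicate = ln(0.0530/0.0414)/(2πk) = 0.2470/(2π·0.0598) = 0.6574 m·K/W
ΣR = 0.004563 + 0.002679 + 0.6574 = 0.6646 m·K/W
Q' = ΔT/ΣR = (189 °C − 24 °C)/0.6646 = 248 W/m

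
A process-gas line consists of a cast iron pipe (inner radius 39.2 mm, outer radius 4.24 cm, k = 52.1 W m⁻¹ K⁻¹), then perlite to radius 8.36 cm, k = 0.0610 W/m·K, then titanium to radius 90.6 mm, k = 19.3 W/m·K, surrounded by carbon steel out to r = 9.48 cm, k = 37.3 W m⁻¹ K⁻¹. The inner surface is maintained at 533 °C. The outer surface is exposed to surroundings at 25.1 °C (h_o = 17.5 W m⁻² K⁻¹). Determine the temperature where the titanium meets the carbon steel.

Resistance network (inner→outer):
  R'_cast iron = ln(0.0424/0.0392)/(2πk) = 0.07847/(2π·52.1) = 2.397×10^-4 m·K/W
  R'_perlite = ln(0.0836/0.0424)/(2πk) = 0.6789/(2π·0.0610) = 1.771 m·K/W
  R'_titanium = ln(0.0906/0.0836)/(2πk) = 0.08041/(2π·19.3) = 6.631×10^-4 m·K/W
  R'_carbon steel = ln(0.0948/0.0906)/(2πk) = 0.04532/(2π·37.3) = 1.934×10^-4 m·K/W
  R'_conv,out = 1/(2πr h) = 1/(2π·0.0948·17.5) = 0.09593 m·K/W
ΣR = 2.397×10^-4 + 1.771 + 6.631×10^-4 + 1.934×10^-4 + 0.09593 = 1.868 m·K/W
Q' = ΔT/ΣR = (533 °C − 25.1 °C)/1.868 = 271.9 W/m
From the inner boundary to the titanium/carbon steel interface, ΣR_partial = 1.772 m·K/W.
T_interface = T_in − Q'·ΣR_partial = 533 °C − (271.9)(1.772) = 51.2 °C

T = 51.2 °C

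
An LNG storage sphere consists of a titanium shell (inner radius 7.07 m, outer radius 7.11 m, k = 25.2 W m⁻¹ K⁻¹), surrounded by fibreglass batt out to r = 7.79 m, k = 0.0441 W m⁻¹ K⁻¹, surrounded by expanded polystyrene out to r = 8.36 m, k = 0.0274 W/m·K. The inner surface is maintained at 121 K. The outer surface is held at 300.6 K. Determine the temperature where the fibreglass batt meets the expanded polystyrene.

Series thermal resistances, inner to outer:
  R_titanium = (1/7.07 − 1/7.11)/(4πk) = 7.957×10^-4/(4π·25.2) = 2.513×10^-6 K/W
  R_fibreglass batt = (1/7.11 − 1/7.79)/(4πk) = 0.01228/(4π·0.0441) = 0.02215 K/W
  R_expanded polystyrene = (1/7.79 − 1/8.36)/(4πk) = 0.008752/(4π·0.0274) = 0.02542 K/W
ΣR = 2.513×10^-6 + 0.02215 + 0.02542 = 0.04757 K/W
Q = ΔT/ΣR = (121 K − 300.6 K)/0.04757 = -3775 W
From the inner boundary to the fibreglass batt/expanded polystyrene interface, ΣR_partial = 0.02215 K/W.
T_interface = T_in − Q·ΣR_partial = 121 K − (-3775)(0.02215) = 204.6 K

T = 204.6 K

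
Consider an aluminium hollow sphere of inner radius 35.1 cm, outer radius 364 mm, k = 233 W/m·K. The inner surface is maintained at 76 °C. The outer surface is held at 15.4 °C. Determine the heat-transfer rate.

Q = 1740 kW

Q = 4πk·ΔT/(1/r₁ − 1/r₂) = 4π × 233 × 60.6 / (1/0.351 − 1/0.364) = 1.74×10^6 W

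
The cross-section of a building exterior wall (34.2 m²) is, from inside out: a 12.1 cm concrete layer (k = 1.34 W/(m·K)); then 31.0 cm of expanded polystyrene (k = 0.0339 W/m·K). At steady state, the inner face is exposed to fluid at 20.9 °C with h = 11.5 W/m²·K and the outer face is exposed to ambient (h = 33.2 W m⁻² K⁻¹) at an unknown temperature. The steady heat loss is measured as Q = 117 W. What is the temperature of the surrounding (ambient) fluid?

T_out = -11.1 °C

Series resistances:
  R_conv,in = 1/(hA) = 1/(11.5·34.2) = 0.002543 K/W
  R_concrete = L/(kA) = 0.121/(1.34·34.2) = 0.002640 K/W
  R_expanded polystyrene = L/(kA) = 0.310/(0.0339·34.2) = 0.2674 K/W
  R_conv,out = 1/(hA) = 1/(33.2·34.2) = 8.807×10^-4 K/W
ΣR = 0.2734 K/W
ΔT = Q·ΣR = 117 × 0.2734 = 31.99 K
Heat flows outward, so T_out = T_in − ΔT = 20.9 − 31.99 = -11.1 °C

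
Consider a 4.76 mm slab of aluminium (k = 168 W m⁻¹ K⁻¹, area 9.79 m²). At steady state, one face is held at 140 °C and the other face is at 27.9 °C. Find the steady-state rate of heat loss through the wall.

Q = 3.87×10^7 W

Q = kA·ΔT/L = 168 × 9.79 × |140 °C − 27.9 °C| / 0.00476 = 3.87×10^7 W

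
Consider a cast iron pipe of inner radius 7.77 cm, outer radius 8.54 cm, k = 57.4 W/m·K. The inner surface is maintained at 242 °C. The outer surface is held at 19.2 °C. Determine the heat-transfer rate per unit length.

Q' = 2πk·ΔT/ln(r₂/r₁) = 2π × 57.4 × 222.8 / ln(0.0854/0.0777) = 8.50×10^5 W/m

Q' = 850 kW/m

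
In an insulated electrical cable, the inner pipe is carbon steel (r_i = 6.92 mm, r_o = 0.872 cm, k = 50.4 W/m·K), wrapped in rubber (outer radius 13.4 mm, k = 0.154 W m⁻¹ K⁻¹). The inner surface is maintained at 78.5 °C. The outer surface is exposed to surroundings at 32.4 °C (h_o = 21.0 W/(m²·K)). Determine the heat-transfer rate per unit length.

Treat each layer as a resistance in series:
  R'_carbon steel = ln(0.00872/0.00692)/(2πk) = 0.2312/(2π·50.4) = 7.301×10^-4 m·K/W
  R'_rubber = ln(0.0134/0.00872)/(2πk) = 0.4296/(2π·0.154) = 0.4440 m·K/W
  R'_conv,out = 1/(2πr h) = 1/(2π·0.0134·21.0) = 0.5656 m·K/W
ΣR = 7.301×10^-4 + 0.4440 + 0.5656 = 1.010 m·K/W
Q' = ΔT/ΣR = (78.5 °C − 32.4 °C)/1.010 = 45.6 W/m

Q' = 45.6 W/m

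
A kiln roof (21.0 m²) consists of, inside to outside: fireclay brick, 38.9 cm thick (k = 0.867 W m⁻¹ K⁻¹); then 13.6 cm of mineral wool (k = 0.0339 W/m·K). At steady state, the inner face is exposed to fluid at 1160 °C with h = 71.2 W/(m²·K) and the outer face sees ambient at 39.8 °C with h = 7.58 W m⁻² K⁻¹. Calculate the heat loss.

Series thermal resistances, inner to outer:
  R_conv,in = 1/(hA) = 1/(71.2·21.0) = 6.688×10^-4 K/W
  R_fireclay brick = L/(kA) = 0.389/(0.867·21.0) = 0.02137 K/W
  R_mineral wool = L/(kA) = 0.136/(0.0339·21.0) = 0.1910 K/W
  R_conv,out = 1/(hA) = 1/(7.58·21.0) = 0.006282 K/W
ΣR = 6.688×10^-4 + 0.02137 + 0.1910 + 0.006282 = 0.2193 K/W
Q = ΔT/ΣR = (1160 °C − 39.8 °C)/0.2193 = 5110 W

Q = 5110 W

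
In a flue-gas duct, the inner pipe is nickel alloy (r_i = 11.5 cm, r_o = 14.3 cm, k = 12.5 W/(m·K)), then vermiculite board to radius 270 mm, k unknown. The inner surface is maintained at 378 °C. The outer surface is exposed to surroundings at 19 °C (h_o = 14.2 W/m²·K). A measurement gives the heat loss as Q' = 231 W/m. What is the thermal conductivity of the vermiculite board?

k = 0.0670 W/m·K

ΣR = ΔT/Q' = |378 − 19|/231 = 1.554 m·K/W
Known resistances:
  R'_nickel alloy = ln(0.143/0.115)/(2πk) = 0.2179/(2π·12.5) = 0.002775 m·K/W
  R'_conv,out = 1/(2πr h) = 1/(2π·0.270·14.2) = 0.04151 m·K/W
R_vermiculite board = ΣR − ΣR_known = 1.554 − 0.04428 = 1.510 m·K/W
ln(r₂/r₁)/(2πk) = 1.510 ⇒ k = 0.6356/(2π·1.510) = 0.0670 W/m·K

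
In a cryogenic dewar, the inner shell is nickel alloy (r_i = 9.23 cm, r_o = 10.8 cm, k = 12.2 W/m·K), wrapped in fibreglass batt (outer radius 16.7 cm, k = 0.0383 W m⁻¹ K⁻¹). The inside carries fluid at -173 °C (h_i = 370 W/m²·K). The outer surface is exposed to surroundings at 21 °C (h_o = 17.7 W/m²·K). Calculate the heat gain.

Treat each layer as a resistance in series:
  R_conv,in = 1/(4πr²h) = 1/(4π·0.0923²·370) = 0.02525 K/W
  R_nickel alloy = (1/0.0923 − 1/0.108)/(4πk) = 1.575/(4π·12.2) = 0.01027 K/W
  R_fibreglass batt = (1/0.108 − 1/0.167)/(4πk) = 3.271/(4π·0.0383) = 6.797 K/W
  R_conv,out = 1/(4πr²h) = 1/(4π·0.167²·17.7) = 0.1612 K/W
ΣR = 0.02525 + 0.01027 + 6.797 + 0.1612 = 6.994 K/W
Q = ΔT/ΣR = (-173 °C − 21 °C)/6.994 = -27.7 W
(Negative Q ⇒ heat flows inward; heat gain = 27.7 W.)

Q = 27.7 W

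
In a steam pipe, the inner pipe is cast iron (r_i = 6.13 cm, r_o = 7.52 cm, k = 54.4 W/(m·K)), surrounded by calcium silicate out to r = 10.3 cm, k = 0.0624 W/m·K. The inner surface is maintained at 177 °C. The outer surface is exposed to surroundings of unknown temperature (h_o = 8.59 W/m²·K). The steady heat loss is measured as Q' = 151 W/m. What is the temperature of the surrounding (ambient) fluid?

T_out = 28.6 °C

Sum the resistances:
  R'_cast iron = ln(0.0752/0.0613)/(2πk) = 0.2044/(2π·54.4) = 5.979×10^-4 m·K/W
  R'_calcium silicate = ln(0.103/0.0752)/(2πk) = 0.3146/(2π·0.0624) = 0.8023 m·K/W
  R'_conv,out = 1/(2πr h) = 1/(2π·0.103·8.59) = 0.1799 m·K/W
ΣR = 0.9828 m·K/W
ΔT = Q'·ΣR = 151 × 0.9828 = 148.4 K
Heat flows outward, so T_out = T_in − ΔT = 177 − 148.4 = 28.6 °C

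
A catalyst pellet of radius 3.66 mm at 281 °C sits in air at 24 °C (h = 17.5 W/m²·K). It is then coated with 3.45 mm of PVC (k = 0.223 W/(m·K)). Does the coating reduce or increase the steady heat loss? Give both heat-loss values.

increases: 0.757 → 1.87 W

Critical radius for a sphere: r_cr = 2k/h = 0.0255 m = 2.55 cm.
Outer radius after coating: r₂ = 0.00366 + 0.00345 = 0.00711 m.
Since r₁ < r_cr and r₂ ≤ r_cr, the coating moves toward the maximum at r_cr — heat loss rises.
Bare: R = 1/(4πr₁²h) = 339.5 K/W; Q = 257/339.5 = 0.757 W.
Coated: R = R_cond + R_conv = 137.3 K/W; Q = 257/137.3 = 1.87 W.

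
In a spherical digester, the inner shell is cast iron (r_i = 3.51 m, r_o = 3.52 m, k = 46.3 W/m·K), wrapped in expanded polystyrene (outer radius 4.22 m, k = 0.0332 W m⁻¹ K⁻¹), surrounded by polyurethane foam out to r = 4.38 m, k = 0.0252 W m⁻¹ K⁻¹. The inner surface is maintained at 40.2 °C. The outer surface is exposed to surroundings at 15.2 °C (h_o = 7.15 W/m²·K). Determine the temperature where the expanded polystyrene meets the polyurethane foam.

T = 20.2 °C

Series thermal resistances, inner to outer:
  R_cast iron = (1/3.51 − 1/3.52)/(4πk) = 8.094×10^-4/(4π·46.3) = 1.391×10^-6 K/W
  R_expanded polystyrene = (1/3.52 − 1/4.22)/(4πk) = 0.04712/(4π·0.0332) = 0.1130 K/W
  R_polyurethane foam = (1/4.22 − 1/4.38)/(4πk) = 0.008656/(4π·0.0252) = 0.02734 K/W
  R_conv,out = 1/(4πr²h) = 1/(4π·4.38²·7.15) = 5.801×10^-4 K/W
ΣR = 1.391×10^-6 + 0.1130 + 0.02734 + 5.801×10^-4 = 0.1409 K/W
Q = ΔT/ΣR = (40.2 °C − 15.2 °C)/0.1409 = 177.4 W
From the inner boundary to the expanded polystyrene/polyurethane foam interface, ΣR_partial = 0.1130 K/W.
T_interface = T_in − Q·ΣR_partial = 40.2 °C − (177.4)(0.1130) = 20.2 °C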